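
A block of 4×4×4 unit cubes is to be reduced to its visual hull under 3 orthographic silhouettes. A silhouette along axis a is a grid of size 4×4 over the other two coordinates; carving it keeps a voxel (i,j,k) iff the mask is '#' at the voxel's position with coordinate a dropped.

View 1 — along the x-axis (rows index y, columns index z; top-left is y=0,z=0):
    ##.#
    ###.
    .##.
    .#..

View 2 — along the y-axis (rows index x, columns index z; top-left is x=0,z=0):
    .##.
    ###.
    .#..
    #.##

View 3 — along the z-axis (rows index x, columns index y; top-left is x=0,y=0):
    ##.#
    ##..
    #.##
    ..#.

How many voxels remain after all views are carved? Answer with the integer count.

|visual hull| = 13

start: 4×4×4 = 64 voxels
  1. axis=0 (YZ plane), |mask|=9  ⇒  voxels=36
  2. axis=1 (XZ plane), |mask|=9  ⇒  voxels=23
  3. axis=2 (XY plane), |mask|=9  ⇒  voxels=13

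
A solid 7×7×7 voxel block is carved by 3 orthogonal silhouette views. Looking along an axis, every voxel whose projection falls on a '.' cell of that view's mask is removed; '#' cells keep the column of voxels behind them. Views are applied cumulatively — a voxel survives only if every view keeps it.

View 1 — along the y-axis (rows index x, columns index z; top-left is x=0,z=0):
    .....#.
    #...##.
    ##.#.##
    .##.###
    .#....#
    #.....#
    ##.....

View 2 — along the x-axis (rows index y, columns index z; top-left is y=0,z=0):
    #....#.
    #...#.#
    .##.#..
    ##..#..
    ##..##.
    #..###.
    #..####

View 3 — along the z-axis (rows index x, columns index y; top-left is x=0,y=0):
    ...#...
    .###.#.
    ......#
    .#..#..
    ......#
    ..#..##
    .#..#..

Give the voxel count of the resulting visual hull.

remaining voxels: 24

full grid |V| = 343
step 1: project along y, AND mask (20/49) → |grid| = 140
step 2: project along x, AND mask (24/49) → |grid| = 75
step 3: project along z, AND mask (14/49) → |grid| = 24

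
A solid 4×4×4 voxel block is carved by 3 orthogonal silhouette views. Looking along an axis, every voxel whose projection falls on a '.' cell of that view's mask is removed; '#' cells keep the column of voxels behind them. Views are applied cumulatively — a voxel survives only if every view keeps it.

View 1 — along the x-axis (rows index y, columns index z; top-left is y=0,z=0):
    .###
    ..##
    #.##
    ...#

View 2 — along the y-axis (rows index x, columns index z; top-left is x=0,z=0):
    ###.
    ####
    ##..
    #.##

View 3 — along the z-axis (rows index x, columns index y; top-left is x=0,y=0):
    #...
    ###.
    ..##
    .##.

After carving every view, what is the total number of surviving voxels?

initial block: 4^3 = 64
  1. axis=0 (YZ plane), |mask|=9  ⇒  voxels=36
  2. axis=1 (XZ plane), |mask|=12  ⇒  voxels=24
  3. axis=2 (XY plane), |mask|=8  ⇒  voxels=16

|visual hull| = 16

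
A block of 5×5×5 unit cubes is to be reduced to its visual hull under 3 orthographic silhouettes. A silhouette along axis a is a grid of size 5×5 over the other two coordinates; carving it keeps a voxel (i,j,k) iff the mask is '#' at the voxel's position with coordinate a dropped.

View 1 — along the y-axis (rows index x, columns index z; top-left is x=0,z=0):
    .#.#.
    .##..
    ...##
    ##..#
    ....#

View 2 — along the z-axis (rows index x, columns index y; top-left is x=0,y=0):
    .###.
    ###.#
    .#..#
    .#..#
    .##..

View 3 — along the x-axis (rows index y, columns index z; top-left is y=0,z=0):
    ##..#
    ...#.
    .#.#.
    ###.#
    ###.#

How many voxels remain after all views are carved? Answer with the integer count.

13 voxels

before carving: 125 voxels (5×5×5)
[1] y-view keeps 10 columns → grid now 50
[2] z-view keeps 13 columns → grid now 26
[3] x-view keeps 14 columns → grid now 13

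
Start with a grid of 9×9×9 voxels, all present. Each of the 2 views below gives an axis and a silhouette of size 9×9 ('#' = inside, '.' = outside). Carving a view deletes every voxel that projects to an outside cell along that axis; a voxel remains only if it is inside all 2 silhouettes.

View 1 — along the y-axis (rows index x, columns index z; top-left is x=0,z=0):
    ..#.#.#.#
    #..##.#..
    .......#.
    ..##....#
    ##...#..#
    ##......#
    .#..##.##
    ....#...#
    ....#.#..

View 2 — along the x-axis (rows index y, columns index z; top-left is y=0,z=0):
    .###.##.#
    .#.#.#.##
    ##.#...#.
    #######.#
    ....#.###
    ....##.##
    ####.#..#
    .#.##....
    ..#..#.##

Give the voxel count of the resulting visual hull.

remaining voxels: 140

start: 9×9×9 = 729 voxels
[1] y-view keeps 28 columns → grid now 252
[2] x-view keeps 44 columns → grid now 140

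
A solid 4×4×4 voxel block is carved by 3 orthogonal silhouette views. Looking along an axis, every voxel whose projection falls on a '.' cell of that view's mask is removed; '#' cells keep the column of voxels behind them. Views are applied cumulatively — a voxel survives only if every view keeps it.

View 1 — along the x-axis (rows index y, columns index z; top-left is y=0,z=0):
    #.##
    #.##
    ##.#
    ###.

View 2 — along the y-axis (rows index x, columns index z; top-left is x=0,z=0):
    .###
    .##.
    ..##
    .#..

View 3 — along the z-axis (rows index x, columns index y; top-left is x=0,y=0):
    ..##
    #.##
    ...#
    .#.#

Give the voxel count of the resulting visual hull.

10 voxels

initial block: 4^3 = 64
  1. axis=0 (YZ plane), |mask|=12  ⇒  voxels=48
  2. axis=1 (XZ plane), |mask|=8  ⇒  voxels=21
  3. axis=2 (XY plane), |mask|=8  ⇒  voxels=10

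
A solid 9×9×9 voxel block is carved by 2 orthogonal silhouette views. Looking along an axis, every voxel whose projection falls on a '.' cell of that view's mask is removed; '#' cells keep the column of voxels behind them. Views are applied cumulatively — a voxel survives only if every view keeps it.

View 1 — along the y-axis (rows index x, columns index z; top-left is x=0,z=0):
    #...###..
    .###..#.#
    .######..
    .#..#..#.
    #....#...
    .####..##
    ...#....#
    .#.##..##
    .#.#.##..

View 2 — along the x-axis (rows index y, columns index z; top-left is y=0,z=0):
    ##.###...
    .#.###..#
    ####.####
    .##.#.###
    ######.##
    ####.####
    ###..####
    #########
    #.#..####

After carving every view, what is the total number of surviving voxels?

|visual hull| = 253

full grid |V| = 729
  1. axis=1 (XZ plane), |mask|=37  ⇒  voxels=333
  2. axis=0 (YZ plane), |mask|=62  ⇒  voxels=253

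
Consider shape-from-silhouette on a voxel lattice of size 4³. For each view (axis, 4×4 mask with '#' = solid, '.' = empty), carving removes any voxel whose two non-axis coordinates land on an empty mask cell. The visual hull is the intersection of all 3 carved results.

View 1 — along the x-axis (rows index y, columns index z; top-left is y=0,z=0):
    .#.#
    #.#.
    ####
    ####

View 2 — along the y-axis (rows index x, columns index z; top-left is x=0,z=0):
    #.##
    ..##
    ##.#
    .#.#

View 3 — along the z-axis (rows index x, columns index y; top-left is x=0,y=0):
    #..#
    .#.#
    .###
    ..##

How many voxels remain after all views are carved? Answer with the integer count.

voxel count = 18

start: 4×4×4 = 64 voxels
  1. axis=0 (YZ plane), |mask|=12  ⇒  voxels=48
  2. axis=1 (XZ plane), |mask|=10  ⇒  voxels=30
  3. axis=2 (XY plane), |mask|=9  ⇒  voxels=18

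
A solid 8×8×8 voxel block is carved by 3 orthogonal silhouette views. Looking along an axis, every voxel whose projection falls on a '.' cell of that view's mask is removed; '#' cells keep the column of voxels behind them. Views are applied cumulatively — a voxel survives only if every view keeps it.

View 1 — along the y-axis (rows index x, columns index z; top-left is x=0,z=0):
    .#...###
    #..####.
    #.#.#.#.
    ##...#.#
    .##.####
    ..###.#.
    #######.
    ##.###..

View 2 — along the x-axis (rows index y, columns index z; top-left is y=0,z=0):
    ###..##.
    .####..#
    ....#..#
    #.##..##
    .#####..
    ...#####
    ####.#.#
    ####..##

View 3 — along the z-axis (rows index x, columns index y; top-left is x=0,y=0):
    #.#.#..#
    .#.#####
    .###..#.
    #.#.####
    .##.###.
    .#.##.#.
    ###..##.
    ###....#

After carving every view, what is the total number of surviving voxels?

before carving: 512 voxels (8×8×8)
V1 y: intersect with XZ mask (39 set) -- 312 left
V2 x: intersect with YZ mask (39 set) -- 183 left
V3 z: intersect with XY mask (38 set) -- 108 left

|visual hull| = 108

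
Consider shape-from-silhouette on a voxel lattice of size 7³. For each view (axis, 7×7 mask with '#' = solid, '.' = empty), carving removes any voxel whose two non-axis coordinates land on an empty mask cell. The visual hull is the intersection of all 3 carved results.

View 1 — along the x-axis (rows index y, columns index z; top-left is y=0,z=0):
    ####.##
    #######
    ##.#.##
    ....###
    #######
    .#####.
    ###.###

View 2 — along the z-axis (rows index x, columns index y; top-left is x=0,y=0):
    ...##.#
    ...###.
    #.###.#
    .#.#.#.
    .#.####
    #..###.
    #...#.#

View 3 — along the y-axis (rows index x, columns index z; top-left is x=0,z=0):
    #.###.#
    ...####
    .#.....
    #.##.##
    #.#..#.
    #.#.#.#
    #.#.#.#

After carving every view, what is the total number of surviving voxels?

remaining voxels: 69

initial block: 7^3 = 343
[1] x-view keeps 39 columns → grid now 273
[2] z-view keeps 26 columns → grid now 141
[3] y-view keeps 26 columns → grid now 69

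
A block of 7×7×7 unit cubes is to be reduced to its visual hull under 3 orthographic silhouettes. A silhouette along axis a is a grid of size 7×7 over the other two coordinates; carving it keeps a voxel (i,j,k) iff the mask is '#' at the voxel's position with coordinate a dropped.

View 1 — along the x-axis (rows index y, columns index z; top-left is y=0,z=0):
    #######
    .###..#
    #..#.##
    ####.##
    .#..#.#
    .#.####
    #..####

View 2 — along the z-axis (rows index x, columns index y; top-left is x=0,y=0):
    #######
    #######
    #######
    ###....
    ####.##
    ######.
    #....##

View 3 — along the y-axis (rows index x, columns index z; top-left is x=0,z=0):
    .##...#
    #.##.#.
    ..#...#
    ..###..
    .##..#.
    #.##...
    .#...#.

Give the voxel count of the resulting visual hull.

remaining voxels: 77

initial block: 7^3 = 343
step 1: project along x, AND mask (34/49) → |grid| = 238
step 2: project along z, AND mask (39/49) → |grid| = 194
step 3: project along y, AND mask (20/49) → |grid| = 77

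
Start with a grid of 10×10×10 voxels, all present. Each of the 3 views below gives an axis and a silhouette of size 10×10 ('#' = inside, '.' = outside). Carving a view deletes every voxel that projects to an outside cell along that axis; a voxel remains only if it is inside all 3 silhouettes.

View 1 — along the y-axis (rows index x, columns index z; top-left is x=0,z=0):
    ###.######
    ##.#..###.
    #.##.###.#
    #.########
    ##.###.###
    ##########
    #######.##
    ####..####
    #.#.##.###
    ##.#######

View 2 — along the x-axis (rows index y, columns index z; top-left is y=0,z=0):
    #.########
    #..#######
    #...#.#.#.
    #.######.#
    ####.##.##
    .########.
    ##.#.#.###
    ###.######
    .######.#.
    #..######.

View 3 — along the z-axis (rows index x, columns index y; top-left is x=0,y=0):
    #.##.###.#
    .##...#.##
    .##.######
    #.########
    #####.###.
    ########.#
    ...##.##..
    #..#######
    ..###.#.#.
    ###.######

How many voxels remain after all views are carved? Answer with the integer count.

remaining voxels: 449

before carving: 1000 voxels (10×10×10)
carve view 1 (along y, XZ-mask fill 82/100): 820 voxels remain
carve view 2 (along x, YZ-mask fill 75/100): 619 voxels remain
carve view 3 (along z, XY-mask fill 72/100): 449 voxels remain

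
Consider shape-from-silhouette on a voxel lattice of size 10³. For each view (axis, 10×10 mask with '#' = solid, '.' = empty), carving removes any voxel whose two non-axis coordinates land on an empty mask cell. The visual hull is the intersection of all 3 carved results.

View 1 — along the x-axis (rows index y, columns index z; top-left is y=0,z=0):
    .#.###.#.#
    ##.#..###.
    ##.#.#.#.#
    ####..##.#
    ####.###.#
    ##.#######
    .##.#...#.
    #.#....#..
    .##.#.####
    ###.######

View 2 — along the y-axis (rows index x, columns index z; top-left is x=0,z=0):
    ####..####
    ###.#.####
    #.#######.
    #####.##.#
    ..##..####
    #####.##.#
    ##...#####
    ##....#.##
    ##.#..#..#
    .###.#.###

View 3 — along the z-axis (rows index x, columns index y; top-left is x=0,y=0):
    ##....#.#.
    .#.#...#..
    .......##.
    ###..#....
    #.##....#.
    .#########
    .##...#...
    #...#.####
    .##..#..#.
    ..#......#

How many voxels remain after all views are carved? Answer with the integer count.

voxel count = 186

initial block: 10^3 = 1000
carve view 1 (along x, YZ-mask fill 65/100): 650 voxels remain
carve view 2 (along y, XZ-mask fill 70/100): 471 voxels remain
carve view 3 (along z, XY-mask fill 41/100): 186 voxels remain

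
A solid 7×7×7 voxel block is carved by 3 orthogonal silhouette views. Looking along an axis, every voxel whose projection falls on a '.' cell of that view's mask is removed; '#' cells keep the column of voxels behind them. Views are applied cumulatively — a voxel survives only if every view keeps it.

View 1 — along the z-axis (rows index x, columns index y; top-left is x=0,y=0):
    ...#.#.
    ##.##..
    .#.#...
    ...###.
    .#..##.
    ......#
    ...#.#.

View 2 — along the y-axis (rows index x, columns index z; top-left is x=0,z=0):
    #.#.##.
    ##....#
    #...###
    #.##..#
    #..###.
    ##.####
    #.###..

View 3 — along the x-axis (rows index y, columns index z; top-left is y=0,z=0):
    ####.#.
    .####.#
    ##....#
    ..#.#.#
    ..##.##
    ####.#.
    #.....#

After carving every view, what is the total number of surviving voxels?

full grid |V| = 343
  1. axis=2 (XY plane), |mask|=17  ⇒  voxels=119
  2. axis=1 (XZ plane), |mask|=29  ⇒  voxels=66
  3. axis=0 (YZ plane), |mask|=27  ⇒  voxels=37

|visual hull| = 37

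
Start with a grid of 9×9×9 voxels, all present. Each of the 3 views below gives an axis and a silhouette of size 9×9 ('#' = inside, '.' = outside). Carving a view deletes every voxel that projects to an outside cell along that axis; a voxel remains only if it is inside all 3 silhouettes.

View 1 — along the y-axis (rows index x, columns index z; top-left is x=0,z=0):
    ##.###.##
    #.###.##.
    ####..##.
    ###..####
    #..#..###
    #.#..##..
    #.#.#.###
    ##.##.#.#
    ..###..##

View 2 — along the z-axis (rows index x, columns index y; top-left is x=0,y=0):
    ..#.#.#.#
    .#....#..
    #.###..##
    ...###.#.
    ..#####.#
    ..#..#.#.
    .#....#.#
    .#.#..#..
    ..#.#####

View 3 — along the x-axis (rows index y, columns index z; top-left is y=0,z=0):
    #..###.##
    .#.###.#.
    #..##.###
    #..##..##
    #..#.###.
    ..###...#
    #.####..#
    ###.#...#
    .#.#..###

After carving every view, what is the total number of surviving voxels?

remaining voxels: 126

initial block: 9^3 = 729
carve view 1 (along y, XZ-mask fill 52/81): 468 voxels remain
carve view 2 (along z, XY-mask fill 37/81): 212 voxels remain
carve view 3 (along x, YZ-mask fill 47/81): 126 voxels remain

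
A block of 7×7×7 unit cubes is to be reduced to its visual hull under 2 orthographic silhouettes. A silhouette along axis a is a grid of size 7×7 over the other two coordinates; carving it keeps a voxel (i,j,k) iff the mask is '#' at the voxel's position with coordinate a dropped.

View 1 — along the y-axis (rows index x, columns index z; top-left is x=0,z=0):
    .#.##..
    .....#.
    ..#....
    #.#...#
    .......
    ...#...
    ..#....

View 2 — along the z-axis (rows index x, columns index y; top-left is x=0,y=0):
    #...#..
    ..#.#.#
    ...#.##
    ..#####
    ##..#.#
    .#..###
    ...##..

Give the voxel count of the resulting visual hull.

|visual hull| = 33

before carving: 343 voxels (7×7×7)
step 1: project along y, AND mask (10/49) → |grid| = 70
step 2: project along z, AND mask (23/49) → |grid| = 33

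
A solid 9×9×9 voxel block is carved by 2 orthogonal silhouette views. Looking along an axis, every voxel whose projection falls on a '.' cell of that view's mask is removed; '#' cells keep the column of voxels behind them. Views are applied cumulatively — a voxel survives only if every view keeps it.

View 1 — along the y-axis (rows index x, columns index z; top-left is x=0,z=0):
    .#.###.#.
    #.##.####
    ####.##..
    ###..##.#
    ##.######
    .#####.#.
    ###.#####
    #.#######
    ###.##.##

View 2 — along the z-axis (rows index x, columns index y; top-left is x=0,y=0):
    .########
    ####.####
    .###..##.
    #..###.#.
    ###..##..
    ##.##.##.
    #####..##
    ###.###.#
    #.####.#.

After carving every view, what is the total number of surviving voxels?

before carving: 729 voxels (9×9×9)
step 1: project along y, AND mask (61/81) → |grid| = 549
step 2: project along z, AND mask (57/81) → |grid| = 386

remaining voxels: 386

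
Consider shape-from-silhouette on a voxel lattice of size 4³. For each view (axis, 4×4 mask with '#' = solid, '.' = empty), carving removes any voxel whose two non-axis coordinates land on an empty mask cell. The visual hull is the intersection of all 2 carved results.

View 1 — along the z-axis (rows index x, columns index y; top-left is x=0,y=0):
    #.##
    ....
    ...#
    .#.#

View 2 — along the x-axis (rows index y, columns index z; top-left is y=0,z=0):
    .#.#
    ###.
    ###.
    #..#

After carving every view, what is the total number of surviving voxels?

full grid |V| = 64
  1. axis=2 (XY plane), |mask|=6  ⇒  voxels=24
  2. axis=0 (YZ plane), |mask|=10  ⇒  voxels=14

remaining voxels: 14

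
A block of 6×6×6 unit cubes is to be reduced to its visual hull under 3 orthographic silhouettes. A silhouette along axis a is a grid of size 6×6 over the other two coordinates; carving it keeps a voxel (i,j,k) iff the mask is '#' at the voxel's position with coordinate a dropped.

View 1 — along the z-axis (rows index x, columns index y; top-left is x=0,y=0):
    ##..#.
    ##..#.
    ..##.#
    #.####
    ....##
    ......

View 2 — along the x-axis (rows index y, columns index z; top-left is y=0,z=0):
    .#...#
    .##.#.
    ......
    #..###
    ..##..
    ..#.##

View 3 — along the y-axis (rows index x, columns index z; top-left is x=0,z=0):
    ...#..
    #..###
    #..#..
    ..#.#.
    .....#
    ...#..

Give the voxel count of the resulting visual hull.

voxel count = 11

initial block: 6^3 = 216
V1 z: intersect with XY mask (16 set) -- 96 left
V2 x: intersect with YZ mask (14 set) -- 37 left
V3 y: intersect with XZ mask (11 set) -- 11 left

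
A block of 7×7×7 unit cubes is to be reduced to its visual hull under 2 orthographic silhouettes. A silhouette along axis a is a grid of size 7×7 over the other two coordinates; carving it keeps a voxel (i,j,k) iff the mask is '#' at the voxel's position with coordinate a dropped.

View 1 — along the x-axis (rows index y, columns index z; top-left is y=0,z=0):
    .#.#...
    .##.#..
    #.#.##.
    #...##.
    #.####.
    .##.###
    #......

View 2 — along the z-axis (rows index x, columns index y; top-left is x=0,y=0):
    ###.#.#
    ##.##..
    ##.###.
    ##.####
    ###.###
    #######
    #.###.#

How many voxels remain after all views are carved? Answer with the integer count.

full grid |V| = 343
after view 1 [x-axis, 23 of 49 cells solid] → remaining = 161
after view 2 [z-axis, 38 of 49 cells solid] → remaining = 123

123 voxels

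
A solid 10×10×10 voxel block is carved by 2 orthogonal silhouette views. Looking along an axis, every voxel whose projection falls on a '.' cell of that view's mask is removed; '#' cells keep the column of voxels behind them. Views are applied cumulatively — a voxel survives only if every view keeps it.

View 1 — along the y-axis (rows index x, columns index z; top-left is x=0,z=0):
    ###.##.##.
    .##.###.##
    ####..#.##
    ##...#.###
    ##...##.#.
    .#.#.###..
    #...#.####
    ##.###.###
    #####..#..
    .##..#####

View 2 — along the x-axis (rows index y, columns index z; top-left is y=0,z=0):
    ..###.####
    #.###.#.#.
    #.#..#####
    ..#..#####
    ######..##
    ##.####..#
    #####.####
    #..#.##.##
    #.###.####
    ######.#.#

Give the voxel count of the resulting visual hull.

start: 10×10×10 = 1000 voxels
carve view 1 (along y, XZ-mask fill 64/100): 640 voxels remain
carve view 2 (along x, YZ-mask fill 72/100): 449 voxels remain

remaining voxels: 449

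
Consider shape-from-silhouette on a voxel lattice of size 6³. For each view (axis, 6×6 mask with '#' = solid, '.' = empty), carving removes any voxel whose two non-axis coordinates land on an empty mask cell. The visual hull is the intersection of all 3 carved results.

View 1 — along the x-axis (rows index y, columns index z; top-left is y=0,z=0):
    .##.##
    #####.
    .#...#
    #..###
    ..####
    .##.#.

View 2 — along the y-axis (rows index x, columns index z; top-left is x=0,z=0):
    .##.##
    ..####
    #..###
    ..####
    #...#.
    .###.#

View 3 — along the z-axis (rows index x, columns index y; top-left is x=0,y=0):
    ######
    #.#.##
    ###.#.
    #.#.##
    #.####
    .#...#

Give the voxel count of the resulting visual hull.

voxel count = 56

full grid |V| = 216
  1. axis=0 (YZ plane), |mask|=22  ⇒  voxels=132
  2. axis=1 (XZ plane), |mask|=22  ⇒  voxels=85
  3. axis=2 (XY plane), |mask|=25  ⇒  voxels=56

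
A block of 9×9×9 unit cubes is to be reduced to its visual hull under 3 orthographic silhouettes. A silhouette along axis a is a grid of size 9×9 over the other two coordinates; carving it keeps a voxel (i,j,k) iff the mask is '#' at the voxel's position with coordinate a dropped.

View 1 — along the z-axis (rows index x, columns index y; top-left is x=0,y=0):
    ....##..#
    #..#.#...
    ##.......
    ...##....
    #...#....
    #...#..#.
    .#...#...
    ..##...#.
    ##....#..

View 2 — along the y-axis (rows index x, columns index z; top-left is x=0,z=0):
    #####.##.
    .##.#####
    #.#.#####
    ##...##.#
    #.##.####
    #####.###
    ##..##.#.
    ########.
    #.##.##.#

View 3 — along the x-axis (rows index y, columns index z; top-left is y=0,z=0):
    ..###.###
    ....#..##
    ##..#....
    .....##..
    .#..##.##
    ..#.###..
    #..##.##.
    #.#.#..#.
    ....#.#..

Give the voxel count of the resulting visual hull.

voxel count = 75

before carving: 729 voxels (9×9×9)
after view 1 [z-axis, 23 of 81 cells solid] → remaining = 207
after view 2 [y-axis, 60 of 81 cells solid] → remaining = 156
after view 3 [x-axis, 34 of 81 cells solid] → remaining = 75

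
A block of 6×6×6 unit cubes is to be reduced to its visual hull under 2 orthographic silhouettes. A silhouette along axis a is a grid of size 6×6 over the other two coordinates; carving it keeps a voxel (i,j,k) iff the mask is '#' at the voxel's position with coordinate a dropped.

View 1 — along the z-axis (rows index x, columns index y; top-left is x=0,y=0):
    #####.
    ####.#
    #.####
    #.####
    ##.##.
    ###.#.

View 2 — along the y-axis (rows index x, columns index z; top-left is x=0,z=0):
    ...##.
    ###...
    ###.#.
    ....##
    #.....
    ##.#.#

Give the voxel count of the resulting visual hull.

initial block: 6^3 = 216
V1 z: intersect with XY mask (28 set) -- 168 left
V2 y: intersect with XZ mask (16 set) -- 75 left

|visual hull| = 75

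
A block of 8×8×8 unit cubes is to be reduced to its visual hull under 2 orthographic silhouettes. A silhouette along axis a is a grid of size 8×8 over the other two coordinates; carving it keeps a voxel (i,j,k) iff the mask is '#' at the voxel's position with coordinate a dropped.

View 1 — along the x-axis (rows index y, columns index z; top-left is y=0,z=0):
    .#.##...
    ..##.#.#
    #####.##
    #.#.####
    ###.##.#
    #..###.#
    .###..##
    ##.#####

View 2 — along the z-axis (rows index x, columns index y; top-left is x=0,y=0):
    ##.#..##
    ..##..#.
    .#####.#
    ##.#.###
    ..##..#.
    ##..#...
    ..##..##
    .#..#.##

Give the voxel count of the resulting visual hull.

|visual hull| = 186

full grid |V| = 512
step 1: project along x, AND mask (43/64) → |grid| = 344
step 2: project along z, AND mask (34/64) → |grid| = 186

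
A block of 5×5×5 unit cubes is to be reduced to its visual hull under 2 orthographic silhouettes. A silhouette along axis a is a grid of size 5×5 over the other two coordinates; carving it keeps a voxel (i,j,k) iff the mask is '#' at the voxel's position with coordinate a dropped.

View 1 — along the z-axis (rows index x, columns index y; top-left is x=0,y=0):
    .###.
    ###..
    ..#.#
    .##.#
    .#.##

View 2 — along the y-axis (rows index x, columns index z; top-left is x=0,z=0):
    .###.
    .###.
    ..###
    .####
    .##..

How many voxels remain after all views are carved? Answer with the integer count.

|visual hull| = 42

start: 5×5×5 = 125 voxels
V1 z: intersect with XY mask (14 set) -- 70 left
V2 y: intersect with XZ mask (15 set) -- 42 left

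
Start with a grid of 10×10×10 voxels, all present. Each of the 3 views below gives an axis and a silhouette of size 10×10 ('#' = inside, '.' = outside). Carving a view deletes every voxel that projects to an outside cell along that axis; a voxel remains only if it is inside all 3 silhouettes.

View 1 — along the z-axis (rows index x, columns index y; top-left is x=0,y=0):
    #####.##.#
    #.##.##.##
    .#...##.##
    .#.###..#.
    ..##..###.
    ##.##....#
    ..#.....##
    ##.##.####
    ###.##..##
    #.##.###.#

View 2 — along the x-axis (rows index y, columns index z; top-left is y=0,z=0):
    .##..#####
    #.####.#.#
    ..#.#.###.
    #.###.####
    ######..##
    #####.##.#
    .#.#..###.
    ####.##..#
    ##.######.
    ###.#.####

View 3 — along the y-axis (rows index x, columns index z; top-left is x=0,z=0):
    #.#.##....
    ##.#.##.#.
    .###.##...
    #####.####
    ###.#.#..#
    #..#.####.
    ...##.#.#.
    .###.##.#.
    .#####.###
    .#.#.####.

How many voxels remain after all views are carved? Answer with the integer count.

257 voxels

full grid |V| = 1000
carve view 1 (along z, XY-mask fill 60/100): 600 voxels remain
carve view 2 (along x, YZ-mask fill 71/100): 428 voxels remain
carve view 3 (along y, XZ-mask fill 60/100): 257 voxels remain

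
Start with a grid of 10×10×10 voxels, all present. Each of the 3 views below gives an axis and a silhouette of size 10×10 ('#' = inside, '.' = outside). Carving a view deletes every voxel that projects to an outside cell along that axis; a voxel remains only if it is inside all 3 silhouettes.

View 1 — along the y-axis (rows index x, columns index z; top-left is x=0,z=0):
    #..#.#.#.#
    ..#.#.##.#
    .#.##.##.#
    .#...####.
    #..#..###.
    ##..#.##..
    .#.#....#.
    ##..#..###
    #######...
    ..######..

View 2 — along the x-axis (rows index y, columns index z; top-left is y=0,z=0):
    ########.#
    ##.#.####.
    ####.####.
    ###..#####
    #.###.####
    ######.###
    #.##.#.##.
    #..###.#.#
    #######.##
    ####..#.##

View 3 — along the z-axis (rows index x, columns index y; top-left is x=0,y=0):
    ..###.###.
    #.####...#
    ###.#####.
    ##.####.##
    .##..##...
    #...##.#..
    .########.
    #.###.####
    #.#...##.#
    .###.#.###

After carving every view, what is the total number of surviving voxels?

|visual hull| = 259

before carving: 1000 voxels (10×10×10)
  1. axis=1 (XZ plane), |mask|=53  ⇒  voxels=530
  2. axis=0 (YZ plane), |mask|=77  ⇒  voxels=405
  3. axis=2 (XY plane), |mask|=64  ⇒  voxels=259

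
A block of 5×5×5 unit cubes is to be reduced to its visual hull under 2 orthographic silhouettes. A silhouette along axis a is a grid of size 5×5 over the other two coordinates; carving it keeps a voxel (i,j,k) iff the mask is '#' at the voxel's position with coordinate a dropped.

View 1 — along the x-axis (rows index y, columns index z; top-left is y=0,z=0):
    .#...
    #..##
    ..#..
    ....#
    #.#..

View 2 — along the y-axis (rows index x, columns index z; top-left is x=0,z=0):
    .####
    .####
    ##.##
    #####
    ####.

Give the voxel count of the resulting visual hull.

before carving: 125 voxels (5×5×5)
[1] x-view keeps 8 columns → grid now 40
[2] y-view keeps 21 columns → grid now 32

voxel count = 32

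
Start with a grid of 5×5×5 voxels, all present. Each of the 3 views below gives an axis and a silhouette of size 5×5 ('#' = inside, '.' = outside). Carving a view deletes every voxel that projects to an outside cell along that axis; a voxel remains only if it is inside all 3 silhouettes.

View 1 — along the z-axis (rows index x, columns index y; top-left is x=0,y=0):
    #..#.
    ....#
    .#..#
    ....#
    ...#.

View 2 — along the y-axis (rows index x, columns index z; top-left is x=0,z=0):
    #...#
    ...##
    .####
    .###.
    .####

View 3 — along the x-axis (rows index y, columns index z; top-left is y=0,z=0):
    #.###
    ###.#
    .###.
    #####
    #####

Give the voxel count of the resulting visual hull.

voxel count = 20

initial block: 5^3 = 125
carve view 1 (along z, XY-mask fill 7/25): 35 voxels remain
carve view 2 (along y, XZ-mask fill 15/25): 21 voxels remain
carve view 3 (along x, YZ-mask fill 21/25): 20 voxels remain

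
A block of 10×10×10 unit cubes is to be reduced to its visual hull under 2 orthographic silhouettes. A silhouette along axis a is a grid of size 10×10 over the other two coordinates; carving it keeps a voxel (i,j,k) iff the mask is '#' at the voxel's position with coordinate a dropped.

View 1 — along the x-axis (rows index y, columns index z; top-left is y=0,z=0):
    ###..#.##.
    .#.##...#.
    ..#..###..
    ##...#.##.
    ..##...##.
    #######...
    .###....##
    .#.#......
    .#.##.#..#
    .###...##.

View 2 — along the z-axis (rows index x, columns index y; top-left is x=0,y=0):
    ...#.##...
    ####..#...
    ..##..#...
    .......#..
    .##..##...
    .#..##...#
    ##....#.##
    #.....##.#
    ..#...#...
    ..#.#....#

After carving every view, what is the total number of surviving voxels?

remaining voxels: 162

initial block: 10^3 = 1000
step 1: project along x, AND mask (47/100) → |grid| = 470
step 2: project along z, AND mask (34/100) → |grid| = 162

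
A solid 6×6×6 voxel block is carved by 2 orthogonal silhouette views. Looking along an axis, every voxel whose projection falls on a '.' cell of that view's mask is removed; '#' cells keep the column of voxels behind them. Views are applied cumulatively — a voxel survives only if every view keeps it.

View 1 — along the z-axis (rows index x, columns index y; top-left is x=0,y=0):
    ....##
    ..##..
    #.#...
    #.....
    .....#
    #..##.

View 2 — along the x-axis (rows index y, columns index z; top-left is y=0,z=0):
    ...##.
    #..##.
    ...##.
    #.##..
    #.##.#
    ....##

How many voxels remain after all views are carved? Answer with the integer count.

start: 6×6×6 = 216 voxels
carve view 1 (along z, XY-mask fill 11/36): 66 voxels remain
carve view 2 (along x, YZ-mask fill 16/36): 28 voxels remain

remaining voxels: 28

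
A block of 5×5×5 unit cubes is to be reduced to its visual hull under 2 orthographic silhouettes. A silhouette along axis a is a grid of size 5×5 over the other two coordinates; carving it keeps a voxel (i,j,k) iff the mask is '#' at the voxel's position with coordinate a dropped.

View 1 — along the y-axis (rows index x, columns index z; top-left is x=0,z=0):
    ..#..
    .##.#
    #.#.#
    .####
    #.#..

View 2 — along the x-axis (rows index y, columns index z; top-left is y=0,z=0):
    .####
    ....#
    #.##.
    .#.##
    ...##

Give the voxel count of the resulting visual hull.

|visual hull| = 32

full grid |V| = 125
  1. axis=1 (XZ plane), |mask|=13  ⇒  voxels=65
  2. axis=0 (YZ plane), |mask|=13  ⇒  voxels=32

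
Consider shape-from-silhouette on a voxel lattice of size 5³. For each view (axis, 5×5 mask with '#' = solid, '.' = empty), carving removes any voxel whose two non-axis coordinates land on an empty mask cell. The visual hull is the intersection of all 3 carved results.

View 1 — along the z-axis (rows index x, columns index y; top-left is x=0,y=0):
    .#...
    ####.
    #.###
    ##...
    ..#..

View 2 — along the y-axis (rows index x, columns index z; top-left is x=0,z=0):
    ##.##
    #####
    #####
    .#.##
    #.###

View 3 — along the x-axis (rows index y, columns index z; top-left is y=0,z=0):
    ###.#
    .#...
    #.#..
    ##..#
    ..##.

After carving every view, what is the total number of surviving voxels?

start: 5×5×5 = 125 voxels
step 1: project along z, AND mask (12/25) → |grid| = 60
step 2: project along y, AND mask (21/25) → |grid| = 54
step 3: project along x, AND mask (12/25) → |grid| = 27

voxel count = 27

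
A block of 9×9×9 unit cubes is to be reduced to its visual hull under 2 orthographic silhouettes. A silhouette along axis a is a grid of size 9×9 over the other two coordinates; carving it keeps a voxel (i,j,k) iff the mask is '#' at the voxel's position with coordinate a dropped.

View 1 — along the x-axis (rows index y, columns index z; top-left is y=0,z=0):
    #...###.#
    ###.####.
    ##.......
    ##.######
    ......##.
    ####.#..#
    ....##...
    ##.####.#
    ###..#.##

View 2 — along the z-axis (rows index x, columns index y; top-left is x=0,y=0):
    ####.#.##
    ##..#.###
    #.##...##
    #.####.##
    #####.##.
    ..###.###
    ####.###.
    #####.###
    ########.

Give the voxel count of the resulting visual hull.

full grid |V| = 729
  1. axis=0 (YZ plane), |mask|=45  ⇒  voxels=405
  2. axis=2 (XY plane), |mask|=61  ⇒  voxels=309

309 voxels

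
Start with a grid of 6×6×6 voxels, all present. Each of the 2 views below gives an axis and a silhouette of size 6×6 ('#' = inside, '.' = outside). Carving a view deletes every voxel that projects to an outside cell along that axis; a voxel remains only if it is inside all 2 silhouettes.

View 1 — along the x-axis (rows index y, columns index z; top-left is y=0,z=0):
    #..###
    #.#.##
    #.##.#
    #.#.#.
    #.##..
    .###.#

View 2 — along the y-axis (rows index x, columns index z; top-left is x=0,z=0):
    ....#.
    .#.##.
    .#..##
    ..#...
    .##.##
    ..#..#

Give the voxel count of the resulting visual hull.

initial block: 6^3 = 216
[1] x-view keeps 22 columns → grid now 132
[2] y-view keeps 14 columns → grid now 46

remaining voxels: 46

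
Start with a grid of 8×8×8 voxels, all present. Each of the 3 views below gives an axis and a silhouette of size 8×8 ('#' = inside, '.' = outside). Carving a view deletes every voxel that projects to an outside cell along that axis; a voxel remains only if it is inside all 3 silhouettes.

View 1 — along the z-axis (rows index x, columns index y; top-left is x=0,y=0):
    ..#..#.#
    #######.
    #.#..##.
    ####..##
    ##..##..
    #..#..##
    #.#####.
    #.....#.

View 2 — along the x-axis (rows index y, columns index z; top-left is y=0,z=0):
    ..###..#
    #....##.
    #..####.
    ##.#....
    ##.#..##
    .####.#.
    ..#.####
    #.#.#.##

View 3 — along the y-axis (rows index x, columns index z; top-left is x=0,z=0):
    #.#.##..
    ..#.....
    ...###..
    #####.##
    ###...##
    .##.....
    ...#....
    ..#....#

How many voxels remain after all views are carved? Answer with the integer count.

66 voxels

start: 8×8×8 = 512 voxels
[1] z-view keeps 36 columns → grid now 288
[2] x-view keeps 35 columns → grid now 159
[3] y-view keeps 25 columns → grid now 66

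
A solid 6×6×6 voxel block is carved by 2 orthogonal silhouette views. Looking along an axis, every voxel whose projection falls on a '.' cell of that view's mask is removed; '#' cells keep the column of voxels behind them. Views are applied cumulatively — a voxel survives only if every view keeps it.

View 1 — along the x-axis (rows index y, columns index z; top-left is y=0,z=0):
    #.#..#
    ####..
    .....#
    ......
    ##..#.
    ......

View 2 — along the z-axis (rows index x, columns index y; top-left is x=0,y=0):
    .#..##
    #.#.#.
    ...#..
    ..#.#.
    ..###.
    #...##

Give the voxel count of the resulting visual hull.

|visual hull| = 28

before carving: 216 voxels (6×6×6)
[1] x-view keeps 11 columns → grid now 66
[2] z-view keeps 15 columns → grid now 28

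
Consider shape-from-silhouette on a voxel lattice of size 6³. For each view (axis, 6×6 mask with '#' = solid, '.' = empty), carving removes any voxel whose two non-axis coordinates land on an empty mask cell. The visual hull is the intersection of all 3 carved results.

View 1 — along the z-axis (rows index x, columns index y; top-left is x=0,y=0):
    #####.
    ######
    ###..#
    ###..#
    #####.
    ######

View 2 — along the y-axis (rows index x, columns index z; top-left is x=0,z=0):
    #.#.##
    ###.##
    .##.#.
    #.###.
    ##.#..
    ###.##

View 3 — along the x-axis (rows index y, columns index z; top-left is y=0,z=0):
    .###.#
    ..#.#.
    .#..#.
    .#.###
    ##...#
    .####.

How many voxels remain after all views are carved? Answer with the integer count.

voxel count = 65

full grid |V| = 216
carve view 1 (along z, XY-mask fill 30/36): 180 voxels remain
carve view 2 (along y, XZ-mask fill 24/36): 123 voxels remain
carve view 3 (along x, YZ-mask fill 19/36): 65 voxels remain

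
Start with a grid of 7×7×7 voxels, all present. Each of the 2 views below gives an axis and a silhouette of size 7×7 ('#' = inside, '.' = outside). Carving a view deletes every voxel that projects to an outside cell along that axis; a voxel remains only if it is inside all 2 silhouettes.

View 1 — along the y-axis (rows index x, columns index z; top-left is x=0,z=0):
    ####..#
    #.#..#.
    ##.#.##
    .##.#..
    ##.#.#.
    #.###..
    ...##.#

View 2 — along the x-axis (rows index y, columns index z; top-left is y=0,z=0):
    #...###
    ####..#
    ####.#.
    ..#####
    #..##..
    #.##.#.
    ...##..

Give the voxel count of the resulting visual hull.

before carving: 343 voxels (7×7×7)
step 1: project along y, AND mask (27/49) → |grid| = 189
step 2: project along x, AND mask (28/49) → |grid| = 112

voxel count = 112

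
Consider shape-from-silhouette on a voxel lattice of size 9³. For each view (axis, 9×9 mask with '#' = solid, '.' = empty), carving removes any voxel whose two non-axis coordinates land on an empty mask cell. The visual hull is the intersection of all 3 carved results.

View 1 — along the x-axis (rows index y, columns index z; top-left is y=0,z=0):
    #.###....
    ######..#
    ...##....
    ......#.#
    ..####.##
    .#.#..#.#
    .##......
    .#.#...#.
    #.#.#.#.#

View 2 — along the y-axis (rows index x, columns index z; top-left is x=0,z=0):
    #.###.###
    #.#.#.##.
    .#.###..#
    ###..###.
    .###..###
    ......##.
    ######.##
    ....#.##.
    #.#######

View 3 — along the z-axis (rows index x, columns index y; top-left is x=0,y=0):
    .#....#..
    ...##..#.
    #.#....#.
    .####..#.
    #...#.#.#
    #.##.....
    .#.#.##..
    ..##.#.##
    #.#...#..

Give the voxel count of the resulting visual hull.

initial block: 9^3 = 729
V1 x: intersect with YZ mask (35 set) -- 315 left
V2 y: intersect with XZ mask (50 set) -- 191 left
V3 z: intersect with XY mask (32 set) -- 65 left

voxel count = 65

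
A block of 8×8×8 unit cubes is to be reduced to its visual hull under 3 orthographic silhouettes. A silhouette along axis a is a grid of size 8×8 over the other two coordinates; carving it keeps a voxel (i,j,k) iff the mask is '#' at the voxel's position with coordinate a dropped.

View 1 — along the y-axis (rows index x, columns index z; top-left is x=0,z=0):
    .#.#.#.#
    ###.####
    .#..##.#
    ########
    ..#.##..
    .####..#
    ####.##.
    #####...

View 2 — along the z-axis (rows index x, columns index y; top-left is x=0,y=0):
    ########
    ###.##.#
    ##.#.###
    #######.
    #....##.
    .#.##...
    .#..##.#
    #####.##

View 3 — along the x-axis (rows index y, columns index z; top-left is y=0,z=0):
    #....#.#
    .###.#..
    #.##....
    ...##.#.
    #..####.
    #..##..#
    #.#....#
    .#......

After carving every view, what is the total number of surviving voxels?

start: 8×8×8 = 512 voxels
carve view 1 (along y, XZ-mask fill 42/64): 336 voxels remain
carve view 2 (along z, XY-mask fill 44/64): 237 voxels remain
carve view 3 (along x, YZ-mask fill 26/64): 99 voxels remain

99 voxels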